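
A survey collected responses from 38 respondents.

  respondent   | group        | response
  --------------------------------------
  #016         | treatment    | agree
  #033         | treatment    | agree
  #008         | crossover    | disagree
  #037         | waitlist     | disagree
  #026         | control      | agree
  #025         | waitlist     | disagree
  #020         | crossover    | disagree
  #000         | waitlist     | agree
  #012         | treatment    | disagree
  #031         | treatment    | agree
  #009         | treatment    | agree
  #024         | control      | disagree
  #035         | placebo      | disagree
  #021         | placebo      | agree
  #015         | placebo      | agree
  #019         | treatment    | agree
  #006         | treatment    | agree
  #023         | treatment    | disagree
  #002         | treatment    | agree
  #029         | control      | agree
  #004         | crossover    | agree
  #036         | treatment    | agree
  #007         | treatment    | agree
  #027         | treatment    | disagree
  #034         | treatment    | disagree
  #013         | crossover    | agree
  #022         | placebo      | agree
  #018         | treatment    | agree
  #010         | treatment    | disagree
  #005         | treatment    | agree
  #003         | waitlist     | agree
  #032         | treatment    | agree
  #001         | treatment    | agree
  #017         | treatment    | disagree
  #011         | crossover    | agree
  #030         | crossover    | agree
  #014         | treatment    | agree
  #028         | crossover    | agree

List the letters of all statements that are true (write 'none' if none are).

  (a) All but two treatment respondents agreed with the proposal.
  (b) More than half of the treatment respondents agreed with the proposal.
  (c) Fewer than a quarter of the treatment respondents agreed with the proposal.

|A| = 20, |A ∩ B| = 14, |A ∖ B| = 6.
(a) |A ∖ B| = 2: fails.
(b) |A ∩ B| > |A ∖ B|: holds.
(c) |A ∩ B| / |A| < 1/4: fails.

(b)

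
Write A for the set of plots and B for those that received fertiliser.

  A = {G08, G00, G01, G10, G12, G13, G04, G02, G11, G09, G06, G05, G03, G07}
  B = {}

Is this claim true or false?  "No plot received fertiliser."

True

Truth condition: A ∩ B = ∅ (|A ∩ B| = 0).
A (the restrictor) = {G08, G00, G01, G10, G12, G13, G04, G02, G11, G09, G06, G05, G03, G07}, |A| = 14.
A ∩ B = {}, so |A ∩ B| = 0.
So the statement is true.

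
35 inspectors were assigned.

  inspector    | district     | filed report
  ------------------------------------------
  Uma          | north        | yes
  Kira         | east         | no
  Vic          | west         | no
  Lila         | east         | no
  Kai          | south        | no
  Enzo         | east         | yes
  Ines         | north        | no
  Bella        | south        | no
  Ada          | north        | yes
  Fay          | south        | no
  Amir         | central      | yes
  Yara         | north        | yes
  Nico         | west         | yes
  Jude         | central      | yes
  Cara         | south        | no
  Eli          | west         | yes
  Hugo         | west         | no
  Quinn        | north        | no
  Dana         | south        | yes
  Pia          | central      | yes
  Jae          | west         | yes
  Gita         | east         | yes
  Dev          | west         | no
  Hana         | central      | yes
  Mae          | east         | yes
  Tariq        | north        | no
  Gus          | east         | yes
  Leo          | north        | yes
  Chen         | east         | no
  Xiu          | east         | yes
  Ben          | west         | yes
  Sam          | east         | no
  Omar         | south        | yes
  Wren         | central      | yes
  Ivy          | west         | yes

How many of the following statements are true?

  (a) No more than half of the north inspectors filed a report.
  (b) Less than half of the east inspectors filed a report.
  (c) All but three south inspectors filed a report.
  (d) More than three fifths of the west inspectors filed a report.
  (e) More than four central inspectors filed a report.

2

(a) north: |A| = 7, |A ∩ B| = 4; needs |A ∩ B| ≤ |A ∖ B| — false.
(b) east: |A| = 9, |A ∩ B| = 5; needs |A ∩ B| < |A ∖ B| — false.
(c) south: |A| = 6, |A ∩ B| = 2; needs |A ∖ B| = 3 — false.
(d) west: |A| = 8, |A ∩ B| = 5; needs |A ∩ B| / |A| > 3/5 — true.
(e) central: |A| = 5, |A ∩ B| = 5; needs |A ∩ B| > 4 — true.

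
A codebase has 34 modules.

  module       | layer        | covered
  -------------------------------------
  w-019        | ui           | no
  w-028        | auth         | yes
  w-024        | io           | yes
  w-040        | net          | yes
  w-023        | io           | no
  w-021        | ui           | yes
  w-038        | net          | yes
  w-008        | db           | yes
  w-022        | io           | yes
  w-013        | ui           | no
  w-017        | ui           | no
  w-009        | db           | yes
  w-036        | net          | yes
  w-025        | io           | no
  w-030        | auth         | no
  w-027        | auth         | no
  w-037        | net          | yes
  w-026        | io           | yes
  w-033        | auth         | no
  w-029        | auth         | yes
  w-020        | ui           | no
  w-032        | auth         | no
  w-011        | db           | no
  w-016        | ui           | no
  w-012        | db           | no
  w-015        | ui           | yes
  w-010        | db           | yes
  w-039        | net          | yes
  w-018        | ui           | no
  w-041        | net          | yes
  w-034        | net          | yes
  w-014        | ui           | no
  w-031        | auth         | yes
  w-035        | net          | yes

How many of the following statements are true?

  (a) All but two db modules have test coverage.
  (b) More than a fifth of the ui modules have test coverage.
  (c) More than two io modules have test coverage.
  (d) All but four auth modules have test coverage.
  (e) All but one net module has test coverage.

4

(a) db: |A| = 5, |A ∩ B| = 3; needs |A ∖ B| = 2 — true.
(b) ui: |A| = 9, |A ∩ B| = 2; needs |A ∩ B| / |A| > 1/5 — true.
(c) io: |A| = 5, |A ∩ B| = 3; needs |A ∩ B| > 2 — true.
(d) auth: |A| = 7, |A ∩ B| = 3; needs |A ∖ B| = 4 — true.
(e) net: |A| = 8, |A ∩ B| = 8; needs |A ∖ B| = 1 — false.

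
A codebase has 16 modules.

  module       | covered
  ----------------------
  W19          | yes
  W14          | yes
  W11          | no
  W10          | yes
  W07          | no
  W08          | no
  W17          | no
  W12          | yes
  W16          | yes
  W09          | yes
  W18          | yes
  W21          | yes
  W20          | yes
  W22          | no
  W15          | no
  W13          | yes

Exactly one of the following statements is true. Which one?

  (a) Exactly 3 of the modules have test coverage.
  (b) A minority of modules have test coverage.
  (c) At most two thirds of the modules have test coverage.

(c)

|A| = 16, |A ∩ B| = 10, |A ∖ B| = 6.
(a) requires |A ∩ B| = 3: false.
(b) requires |A ∩ B| < |A ∖ B|: false.
(c) requires |A ∩ B| / |A| ≤ 2/3: true.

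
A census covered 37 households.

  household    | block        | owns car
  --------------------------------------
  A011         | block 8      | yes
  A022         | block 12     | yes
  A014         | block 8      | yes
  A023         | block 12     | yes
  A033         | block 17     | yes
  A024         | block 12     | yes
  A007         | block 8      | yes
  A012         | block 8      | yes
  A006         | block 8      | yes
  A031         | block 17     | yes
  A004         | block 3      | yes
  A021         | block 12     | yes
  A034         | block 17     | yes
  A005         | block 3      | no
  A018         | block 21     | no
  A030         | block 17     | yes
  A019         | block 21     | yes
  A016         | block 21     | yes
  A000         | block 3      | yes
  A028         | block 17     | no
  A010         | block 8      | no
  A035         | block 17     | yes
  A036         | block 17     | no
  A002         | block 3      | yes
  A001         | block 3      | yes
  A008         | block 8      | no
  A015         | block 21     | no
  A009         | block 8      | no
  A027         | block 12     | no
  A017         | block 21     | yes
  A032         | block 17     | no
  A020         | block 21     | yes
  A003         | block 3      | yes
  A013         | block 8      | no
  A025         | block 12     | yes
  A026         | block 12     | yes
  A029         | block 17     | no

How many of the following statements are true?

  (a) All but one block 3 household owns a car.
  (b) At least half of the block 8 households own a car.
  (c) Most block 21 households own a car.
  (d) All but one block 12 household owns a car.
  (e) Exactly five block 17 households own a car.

(a) block 3: |A| = 6, |A ∩ B| = 5; needs |A ∖ B| = 1 — true.
(b) block 8: |A| = 9, |A ∩ B| = 5; needs |A ∩ B| ≥ |A ∖ B| — true.
(c) block 21: |A| = 6, |A ∩ B| = 4; needs |A ∩ B| > |A ∖ B| — true.
(d) block 12: |A| = 7, |A ∩ B| = 6; needs |A ∖ B| = 1 — true.
(e) block 17: |A| = 9, |A ∩ B| = 5; needs |A ∩ B| = 5 — true.

5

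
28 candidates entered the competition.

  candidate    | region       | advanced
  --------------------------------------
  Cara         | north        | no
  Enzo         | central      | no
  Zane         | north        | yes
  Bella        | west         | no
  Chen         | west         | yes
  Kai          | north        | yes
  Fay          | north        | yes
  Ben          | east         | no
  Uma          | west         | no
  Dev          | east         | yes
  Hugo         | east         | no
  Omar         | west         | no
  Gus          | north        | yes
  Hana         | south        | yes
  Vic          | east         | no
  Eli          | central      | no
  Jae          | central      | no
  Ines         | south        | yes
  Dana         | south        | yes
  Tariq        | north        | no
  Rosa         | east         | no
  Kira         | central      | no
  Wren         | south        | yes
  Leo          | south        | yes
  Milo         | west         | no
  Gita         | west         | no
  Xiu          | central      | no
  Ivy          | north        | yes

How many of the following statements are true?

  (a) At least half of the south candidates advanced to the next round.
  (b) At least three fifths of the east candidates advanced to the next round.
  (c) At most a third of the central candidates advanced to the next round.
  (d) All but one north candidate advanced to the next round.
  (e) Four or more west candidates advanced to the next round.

(a) south: |A| = 5, |A ∩ B| = 5; needs |A ∩ B| ≥ |A ∖ B| — true.
(b) east: |A| = 5, |A ∩ B| = 1; needs |A ∩ B| / |A| ≥ 3/5 — false.
(c) central: |A| = 5, |A ∩ B| = 0; needs |A ∩ B| / |A| ≤ 1/3 — true.
(d) north: |A| = 7, |A ∩ B| = 5; needs |A ∖ B| = 1 — false.
(e) west: |A| = 6, |A ∩ B| = 1; needs |A ∩ B| ≥ 4 — false.

2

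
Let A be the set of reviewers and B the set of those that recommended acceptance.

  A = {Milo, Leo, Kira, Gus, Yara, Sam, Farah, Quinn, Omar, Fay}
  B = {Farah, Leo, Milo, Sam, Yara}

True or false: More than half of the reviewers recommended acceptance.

'More than half of the reviewers recommended acceptance' holds iff |A ∩ B| > |A ∖ B|.
A (the restrictor) = {Milo, Leo, Kira, Gus, Yara, Sam, Farah, Quinn, Omar, Fay}, |A| = 10.
A ∩ B = {Milo, Leo, Yara, Sam, Farah}, so |A ∩ B| = 5.
A ∖ B = {Kira, Gus, Quinn, Omar, Fay}, so |A ∖ B| = 5.
5 = 5, so the statement is false.

False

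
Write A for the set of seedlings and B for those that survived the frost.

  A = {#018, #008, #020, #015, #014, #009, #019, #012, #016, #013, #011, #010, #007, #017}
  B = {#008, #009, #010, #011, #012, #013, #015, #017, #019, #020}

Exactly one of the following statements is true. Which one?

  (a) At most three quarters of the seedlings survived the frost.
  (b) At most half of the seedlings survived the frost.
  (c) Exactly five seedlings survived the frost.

|A| = 14, |A ∩ B| = 10, |A ∖ B| = 4.
(a) requires |A ∩ B| / |A| ≤ 3/4: true.
(b) requires |A ∩ B| ≤ |A ∖ B|: false.
(c) requires |A ∩ B| = 5: false.

(a)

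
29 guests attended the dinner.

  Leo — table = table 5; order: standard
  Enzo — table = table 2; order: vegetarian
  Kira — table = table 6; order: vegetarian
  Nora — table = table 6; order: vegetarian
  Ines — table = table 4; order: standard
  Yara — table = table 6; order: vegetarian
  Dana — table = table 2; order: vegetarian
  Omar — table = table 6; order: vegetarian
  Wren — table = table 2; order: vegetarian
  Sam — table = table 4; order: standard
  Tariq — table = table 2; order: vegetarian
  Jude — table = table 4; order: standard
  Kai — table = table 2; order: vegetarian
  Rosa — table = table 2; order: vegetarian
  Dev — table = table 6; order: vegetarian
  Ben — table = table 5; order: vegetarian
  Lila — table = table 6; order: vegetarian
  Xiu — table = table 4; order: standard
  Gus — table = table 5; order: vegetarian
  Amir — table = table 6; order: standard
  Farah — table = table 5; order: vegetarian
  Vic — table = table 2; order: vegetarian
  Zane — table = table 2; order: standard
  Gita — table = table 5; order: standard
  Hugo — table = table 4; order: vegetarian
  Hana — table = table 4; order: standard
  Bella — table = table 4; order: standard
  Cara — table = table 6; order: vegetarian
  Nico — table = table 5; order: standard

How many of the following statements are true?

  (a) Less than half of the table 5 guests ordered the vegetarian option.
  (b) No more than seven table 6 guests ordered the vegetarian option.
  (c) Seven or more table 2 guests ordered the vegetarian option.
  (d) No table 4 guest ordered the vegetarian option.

2

(a) table 5: |A| = 6, |A ∩ B| = 3; needs |A ∩ B| < |A ∖ B| — false.
(b) table 6: |A| = 8, |A ∩ B| = 7; needs |A ∩ B| ≤ 7 — true.
(c) table 2: |A| = 8, |A ∩ B| = 7; needs |A ∩ B| ≥ 7 — true.
(d) table 4: |A| = 7, |A ∩ B| = 1; needs A ∩ B = ∅ (|A ∩ B| = 0) — false.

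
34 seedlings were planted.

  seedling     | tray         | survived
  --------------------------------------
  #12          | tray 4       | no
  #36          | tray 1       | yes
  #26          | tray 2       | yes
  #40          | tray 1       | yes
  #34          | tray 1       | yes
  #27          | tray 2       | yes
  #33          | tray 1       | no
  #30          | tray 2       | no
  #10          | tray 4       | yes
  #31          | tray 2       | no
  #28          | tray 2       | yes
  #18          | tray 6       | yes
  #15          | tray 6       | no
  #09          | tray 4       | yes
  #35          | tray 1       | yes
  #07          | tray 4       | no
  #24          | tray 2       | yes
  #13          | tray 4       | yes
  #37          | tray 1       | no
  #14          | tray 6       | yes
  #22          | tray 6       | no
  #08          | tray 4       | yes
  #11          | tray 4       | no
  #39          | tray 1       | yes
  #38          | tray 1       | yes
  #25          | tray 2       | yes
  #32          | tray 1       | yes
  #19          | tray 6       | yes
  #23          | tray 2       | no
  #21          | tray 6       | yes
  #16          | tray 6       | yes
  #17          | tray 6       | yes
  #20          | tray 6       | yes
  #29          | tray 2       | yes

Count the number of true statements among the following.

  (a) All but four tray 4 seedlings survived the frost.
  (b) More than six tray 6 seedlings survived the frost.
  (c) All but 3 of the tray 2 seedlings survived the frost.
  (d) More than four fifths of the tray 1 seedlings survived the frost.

2

(a) tray 4: |A| = 7, |A ∩ B| = 4; needs |A ∖ B| = 4 — false.
(b) tray 6: |A| = 9, |A ∩ B| = 7; needs |A ∩ B| > 6 — true.
(c) tray 2: |A| = 9, |A ∩ B| = 6; needs |A ∖ B| = 3 — true.
(d) tray 1: |A| = 9, |A ∩ B| = 7; needs |A ∩ B| / |A| > 4/5 — false.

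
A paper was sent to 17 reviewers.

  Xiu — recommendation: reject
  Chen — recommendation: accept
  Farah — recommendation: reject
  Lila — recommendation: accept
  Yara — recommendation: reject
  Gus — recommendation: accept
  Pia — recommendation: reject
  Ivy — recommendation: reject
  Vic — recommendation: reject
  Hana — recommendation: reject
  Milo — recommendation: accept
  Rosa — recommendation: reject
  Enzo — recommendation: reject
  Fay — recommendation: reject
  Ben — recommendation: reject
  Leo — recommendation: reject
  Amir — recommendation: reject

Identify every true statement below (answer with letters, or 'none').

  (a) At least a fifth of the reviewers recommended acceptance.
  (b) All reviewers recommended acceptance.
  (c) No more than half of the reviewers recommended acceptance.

(a), (c)

|A| = 17, |A ∩ B| = 4, |A ∖ B| = 13.
(a) |A ∩ B| / |A| ≥ 1/5: holds.
(b) A ⊆ B, i.e. every element of A is in B (|A ∖ B| = 0): fails.
(c) |A ∩ B| ≤ |A ∖ B|: holds.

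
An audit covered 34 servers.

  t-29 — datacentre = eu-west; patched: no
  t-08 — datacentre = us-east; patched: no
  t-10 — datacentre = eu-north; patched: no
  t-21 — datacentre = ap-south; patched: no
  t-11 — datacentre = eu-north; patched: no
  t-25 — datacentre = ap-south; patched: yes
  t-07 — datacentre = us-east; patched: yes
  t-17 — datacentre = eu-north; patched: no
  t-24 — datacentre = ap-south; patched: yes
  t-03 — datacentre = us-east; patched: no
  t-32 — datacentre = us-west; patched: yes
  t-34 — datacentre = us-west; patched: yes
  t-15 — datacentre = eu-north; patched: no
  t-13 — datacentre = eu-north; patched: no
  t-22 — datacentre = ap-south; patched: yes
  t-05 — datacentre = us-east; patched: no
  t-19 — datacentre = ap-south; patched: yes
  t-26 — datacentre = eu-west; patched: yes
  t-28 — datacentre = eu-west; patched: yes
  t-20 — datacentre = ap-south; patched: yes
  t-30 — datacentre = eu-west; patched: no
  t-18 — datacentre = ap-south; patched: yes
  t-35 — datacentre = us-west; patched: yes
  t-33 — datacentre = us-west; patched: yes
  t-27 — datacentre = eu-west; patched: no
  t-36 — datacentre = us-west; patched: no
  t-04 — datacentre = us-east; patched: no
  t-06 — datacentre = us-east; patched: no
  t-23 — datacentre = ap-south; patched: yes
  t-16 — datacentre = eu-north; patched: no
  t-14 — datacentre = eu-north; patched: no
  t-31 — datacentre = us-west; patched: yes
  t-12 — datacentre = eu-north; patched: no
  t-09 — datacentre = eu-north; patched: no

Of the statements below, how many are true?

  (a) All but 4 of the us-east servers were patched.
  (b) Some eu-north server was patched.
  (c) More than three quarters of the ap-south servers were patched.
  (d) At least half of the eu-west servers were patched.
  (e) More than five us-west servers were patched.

(a) us-east: |A| = 6, |A ∩ B| = 1; needs |A ∖ B| = 4 — false.
(b) eu-north: |A| = 9, |A ∩ B| = 0; needs A ∩ B ≠ ∅ (|A ∩ B| ≥ 1) — false.
(c) ap-south: |A| = 8, |A ∩ B| = 7; needs |A ∩ B| / |A| > 3/4 — true.
(d) eu-west: |A| = 5, |A ∩ B| = 2; needs |A ∩ B| ≥ |A ∖ B| — false.
(e) us-west: |A| = 6, |A ∩ B| = 5; needs |A ∩ B| > 5 — false.

1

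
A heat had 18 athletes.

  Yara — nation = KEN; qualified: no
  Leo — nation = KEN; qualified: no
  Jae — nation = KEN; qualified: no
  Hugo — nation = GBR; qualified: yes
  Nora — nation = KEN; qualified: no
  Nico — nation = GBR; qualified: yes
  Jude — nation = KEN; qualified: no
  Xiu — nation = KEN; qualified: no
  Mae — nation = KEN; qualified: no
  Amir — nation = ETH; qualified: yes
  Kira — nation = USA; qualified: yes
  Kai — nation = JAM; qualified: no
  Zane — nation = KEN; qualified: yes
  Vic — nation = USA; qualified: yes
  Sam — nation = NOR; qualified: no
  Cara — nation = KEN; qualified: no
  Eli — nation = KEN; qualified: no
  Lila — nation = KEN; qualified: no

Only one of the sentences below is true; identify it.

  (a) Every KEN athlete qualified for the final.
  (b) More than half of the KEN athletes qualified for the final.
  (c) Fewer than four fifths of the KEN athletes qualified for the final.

|A| = 11, |A ∩ B| = 1, |A ∖ B| = 10.
(a) requires A ⊆ B, i.e. every element of A is in B (|A ∖ B| = 0): false.
(b) requires |A ∩ B| > |A ∖ B|: false.
(c) requires |A ∩ B| / |A| < 4/5: true.

(c)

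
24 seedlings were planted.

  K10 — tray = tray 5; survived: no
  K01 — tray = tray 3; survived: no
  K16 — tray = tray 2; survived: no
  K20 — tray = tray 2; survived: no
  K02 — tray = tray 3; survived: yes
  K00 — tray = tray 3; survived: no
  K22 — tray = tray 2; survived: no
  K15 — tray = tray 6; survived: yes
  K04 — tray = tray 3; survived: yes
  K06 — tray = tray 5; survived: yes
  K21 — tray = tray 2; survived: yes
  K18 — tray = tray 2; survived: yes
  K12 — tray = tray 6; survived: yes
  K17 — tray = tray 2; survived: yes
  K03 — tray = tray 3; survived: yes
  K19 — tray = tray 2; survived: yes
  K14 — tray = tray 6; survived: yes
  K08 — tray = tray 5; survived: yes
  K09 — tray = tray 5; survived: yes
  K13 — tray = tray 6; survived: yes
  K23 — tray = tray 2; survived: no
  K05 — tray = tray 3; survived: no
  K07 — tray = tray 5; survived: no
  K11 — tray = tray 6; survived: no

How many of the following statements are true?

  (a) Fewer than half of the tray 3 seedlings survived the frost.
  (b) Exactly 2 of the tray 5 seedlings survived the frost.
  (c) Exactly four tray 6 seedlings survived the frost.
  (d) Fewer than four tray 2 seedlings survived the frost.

(a) tray 3: |A| = 6, |A ∩ B| = 3; needs |A ∩ B| < |A ∖ B| — false.
(b) tray 5: |A| = 5, |A ∩ B| = 3; needs |A ∩ B| = 2 — false.
(c) tray 6: |A| = 5, |A ∩ B| = 4; needs |A ∩ B| = 4 — true.
(d) tray 2: |A| = 8, |A ∩ B| = 4; needs |A ∩ B| < 4 — false.

1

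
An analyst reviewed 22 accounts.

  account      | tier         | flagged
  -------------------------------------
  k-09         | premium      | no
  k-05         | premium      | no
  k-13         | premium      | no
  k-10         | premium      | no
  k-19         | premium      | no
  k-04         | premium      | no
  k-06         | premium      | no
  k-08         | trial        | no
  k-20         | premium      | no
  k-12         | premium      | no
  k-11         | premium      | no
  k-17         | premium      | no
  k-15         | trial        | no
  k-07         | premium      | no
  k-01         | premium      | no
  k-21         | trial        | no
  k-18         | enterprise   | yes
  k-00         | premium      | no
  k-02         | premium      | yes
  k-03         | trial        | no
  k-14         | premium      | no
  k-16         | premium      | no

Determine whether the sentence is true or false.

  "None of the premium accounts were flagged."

'None of the premium accounts were flagged' holds iff A ∩ B = ∅ (|A ∩ B| = 0).
|A| = 17, |A ∩ B| = 1, |A ∖ B| = 16.
So the statement is false.

False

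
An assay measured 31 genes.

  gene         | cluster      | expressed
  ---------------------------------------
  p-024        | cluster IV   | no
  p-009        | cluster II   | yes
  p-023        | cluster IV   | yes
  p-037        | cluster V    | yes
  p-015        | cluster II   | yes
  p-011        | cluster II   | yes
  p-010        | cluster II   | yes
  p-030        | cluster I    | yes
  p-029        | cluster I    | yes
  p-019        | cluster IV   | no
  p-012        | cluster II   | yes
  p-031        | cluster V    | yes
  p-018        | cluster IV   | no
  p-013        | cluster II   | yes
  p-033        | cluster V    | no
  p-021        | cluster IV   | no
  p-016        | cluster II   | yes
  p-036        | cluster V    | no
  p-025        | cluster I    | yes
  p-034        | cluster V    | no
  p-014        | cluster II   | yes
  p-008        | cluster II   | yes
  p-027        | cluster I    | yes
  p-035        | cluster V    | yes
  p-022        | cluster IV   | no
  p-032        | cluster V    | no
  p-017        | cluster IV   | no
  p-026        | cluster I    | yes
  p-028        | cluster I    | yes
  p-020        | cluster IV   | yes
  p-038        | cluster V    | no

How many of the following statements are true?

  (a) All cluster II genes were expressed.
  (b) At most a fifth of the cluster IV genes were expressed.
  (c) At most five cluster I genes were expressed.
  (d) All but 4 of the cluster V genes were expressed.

(a) cluster II: |A| = 9, |A ∩ B| = 9; needs A ⊆ B, i.e. every element of A is in B (|A ∖ B| = 0) — true.
(b) cluster IV: |A| = 8, |A ∩ B| = 2; needs |A ∩ B| / |A| ≤ 1/5 — false.
(c) cluster I: |A| = 6, |A ∩ B| = 6; needs |A ∩ B| ≤ 5 — false.
(d) cluster V: |A| = 8, |A ∩ B| = 3; needs |A ∖ B| = 4 — false.

1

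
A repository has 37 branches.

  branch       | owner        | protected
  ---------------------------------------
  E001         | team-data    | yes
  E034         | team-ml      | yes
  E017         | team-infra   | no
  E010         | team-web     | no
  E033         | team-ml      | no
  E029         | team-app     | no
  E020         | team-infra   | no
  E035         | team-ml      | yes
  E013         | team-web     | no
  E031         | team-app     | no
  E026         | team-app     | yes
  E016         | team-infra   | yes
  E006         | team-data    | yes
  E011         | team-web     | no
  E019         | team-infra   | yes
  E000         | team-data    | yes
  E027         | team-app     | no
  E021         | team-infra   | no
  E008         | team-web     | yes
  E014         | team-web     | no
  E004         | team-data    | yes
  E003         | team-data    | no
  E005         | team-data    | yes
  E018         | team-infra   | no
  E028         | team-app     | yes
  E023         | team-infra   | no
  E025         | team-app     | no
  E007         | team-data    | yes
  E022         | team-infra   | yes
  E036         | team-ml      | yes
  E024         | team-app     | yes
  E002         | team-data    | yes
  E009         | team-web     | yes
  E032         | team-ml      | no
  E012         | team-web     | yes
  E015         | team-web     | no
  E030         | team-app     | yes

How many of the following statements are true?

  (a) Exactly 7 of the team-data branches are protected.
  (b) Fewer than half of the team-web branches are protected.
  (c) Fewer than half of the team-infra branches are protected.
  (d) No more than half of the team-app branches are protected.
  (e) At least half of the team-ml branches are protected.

5

(a) team-data: |A| = 8, |A ∩ B| = 7; needs |A ∩ B| = 7 — true.
(b) team-web: |A| = 8, |A ∩ B| = 3; needs |A ∩ B| < |A ∖ B| — true.
(c) team-infra: |A| = 8, |A ∩ B| = 3; needs |A ∩ B| < |A ∖ B| — true.
(d) team-app: |A| = 8, |A ∩ B| = 4; needs |A ∩ B| ≤ |A ∖ B| — true.
(e) team-ml: |A| = 5, |A ∩ B| = 3; needs |A ∩ B| ≥ |A ∖ B| — true.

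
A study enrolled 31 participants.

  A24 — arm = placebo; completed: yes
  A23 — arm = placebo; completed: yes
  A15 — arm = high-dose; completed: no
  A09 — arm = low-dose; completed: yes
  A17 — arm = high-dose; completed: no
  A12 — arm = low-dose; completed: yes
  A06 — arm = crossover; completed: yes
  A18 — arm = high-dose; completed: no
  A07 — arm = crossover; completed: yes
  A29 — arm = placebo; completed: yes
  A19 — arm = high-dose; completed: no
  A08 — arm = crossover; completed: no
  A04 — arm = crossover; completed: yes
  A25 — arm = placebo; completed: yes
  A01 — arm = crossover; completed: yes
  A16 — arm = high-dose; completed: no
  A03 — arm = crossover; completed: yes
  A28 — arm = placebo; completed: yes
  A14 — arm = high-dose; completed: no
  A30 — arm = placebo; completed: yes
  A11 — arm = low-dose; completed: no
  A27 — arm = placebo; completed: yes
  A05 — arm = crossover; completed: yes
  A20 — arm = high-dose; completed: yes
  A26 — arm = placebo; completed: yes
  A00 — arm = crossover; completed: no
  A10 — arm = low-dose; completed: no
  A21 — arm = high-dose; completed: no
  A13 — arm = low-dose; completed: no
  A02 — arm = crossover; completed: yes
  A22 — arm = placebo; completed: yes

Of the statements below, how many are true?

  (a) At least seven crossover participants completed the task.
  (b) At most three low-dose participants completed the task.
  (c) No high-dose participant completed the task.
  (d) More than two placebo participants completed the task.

(a) crossover: |A| = 9, |A ∩ B| = 7; needs |A ∩ B| ≥ 7 — true.
(b) low-dose: |A| = 5, |A ∩ B| = 2; needs |A ∩ B| ≤ 3 — true.
(c) high-dose: |A| = 8, |A ∩ B| = 1; needs A ∩ B = ∅ (|A ∩ B| = 0) — false.
(d) placebo: |A| = 9, |A ∩ B| = 9; needs |A ∩ B| > 2 — true.

3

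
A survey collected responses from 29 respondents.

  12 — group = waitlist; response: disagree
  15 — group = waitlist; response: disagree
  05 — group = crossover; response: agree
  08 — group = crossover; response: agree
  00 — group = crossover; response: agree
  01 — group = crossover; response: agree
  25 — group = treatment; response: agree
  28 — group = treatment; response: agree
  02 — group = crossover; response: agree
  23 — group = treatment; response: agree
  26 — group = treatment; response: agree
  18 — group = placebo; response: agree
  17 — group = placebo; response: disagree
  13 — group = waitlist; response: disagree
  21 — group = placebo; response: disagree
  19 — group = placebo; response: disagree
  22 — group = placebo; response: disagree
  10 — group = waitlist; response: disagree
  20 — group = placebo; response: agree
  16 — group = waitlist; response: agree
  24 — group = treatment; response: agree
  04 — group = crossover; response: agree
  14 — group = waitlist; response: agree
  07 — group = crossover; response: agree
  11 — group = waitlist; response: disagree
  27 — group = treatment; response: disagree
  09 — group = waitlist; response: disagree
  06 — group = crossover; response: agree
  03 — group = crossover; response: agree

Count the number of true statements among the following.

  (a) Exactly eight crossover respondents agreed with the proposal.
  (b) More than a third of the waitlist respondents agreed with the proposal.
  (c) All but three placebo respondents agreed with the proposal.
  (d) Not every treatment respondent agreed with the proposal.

(a) crossover: |A| = 9, |A ∩ B| = 9; needs |A ∩ B| = 8 — false.
(b) waitlist: |A| = 8, |A ∩ B| = 2; needs |A ∩ B| / |A| > 1/3 — false.
(c) placebo: |A| = 6, |A ∩ B| = 2; needs |A ∖ B| = 3 — false.
(d) treatment: |A| = 6, |A ∩ B| = 5; needs A ⊄ B (|A ∖ B| ≥ 1) — true.

1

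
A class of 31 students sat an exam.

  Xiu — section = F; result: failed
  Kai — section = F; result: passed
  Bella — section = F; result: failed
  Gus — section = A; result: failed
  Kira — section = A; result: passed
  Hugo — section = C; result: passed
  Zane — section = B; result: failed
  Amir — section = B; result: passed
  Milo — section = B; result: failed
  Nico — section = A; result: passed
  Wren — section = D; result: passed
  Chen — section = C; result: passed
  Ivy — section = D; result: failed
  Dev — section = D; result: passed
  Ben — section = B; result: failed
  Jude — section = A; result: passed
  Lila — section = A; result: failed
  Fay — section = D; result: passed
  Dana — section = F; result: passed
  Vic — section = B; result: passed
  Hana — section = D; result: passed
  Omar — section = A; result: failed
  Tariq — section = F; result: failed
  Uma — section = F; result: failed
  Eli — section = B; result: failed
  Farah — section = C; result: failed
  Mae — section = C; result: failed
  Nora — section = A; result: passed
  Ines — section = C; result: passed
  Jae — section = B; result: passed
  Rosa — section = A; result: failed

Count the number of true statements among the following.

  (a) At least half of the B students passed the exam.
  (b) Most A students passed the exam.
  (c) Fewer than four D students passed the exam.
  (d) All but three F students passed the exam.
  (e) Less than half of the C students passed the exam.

0

(a) B: |A| = 7, |A ∩ B| = 3; needs |A ∩ B| ≥ |A ∖ B| — false.
(b) A: |A| = 8, |A ∩ B| = 4; needs |A ∩ B| > |A ∖ B| — false.
(c) D: |A| = 5, |A ∩ B| = 4; needs |A ∩ B| < 4 — false.
(d) F: |A| = 6, |A ∩ B| = 2; needs |A ∖ B| = 3 — false.
(e) C: |A| = 5, |A ∩ B| = 3; needs |A ∩ B| < |A ∖ B| — false.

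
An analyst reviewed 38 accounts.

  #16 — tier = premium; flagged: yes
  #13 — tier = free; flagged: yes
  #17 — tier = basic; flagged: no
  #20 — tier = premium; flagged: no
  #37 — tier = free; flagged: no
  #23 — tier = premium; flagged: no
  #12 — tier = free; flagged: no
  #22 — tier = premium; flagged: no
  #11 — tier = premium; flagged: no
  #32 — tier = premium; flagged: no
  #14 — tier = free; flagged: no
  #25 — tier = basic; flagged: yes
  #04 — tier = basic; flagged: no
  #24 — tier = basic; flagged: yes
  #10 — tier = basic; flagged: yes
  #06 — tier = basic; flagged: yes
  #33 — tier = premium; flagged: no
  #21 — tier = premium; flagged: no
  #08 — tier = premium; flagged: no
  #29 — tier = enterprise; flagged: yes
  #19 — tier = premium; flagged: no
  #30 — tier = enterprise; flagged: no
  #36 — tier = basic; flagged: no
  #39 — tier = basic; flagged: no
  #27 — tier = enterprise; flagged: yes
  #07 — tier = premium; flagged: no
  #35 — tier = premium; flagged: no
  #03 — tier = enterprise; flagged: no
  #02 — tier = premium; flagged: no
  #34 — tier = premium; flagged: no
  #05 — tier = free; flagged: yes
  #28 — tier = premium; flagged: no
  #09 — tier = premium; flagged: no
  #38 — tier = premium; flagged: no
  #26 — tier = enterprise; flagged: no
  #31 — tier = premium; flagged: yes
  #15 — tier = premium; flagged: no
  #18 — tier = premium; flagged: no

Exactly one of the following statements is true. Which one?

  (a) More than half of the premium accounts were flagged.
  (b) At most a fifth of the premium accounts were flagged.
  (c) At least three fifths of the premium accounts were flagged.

|A| = 20, |A ∩ B| = 2, |A ∖ B| = 18.
(a) requires |A ∩ B| > |A ∖ B|: false.
(b) requires |A ∩ B| / |A| ≤ 1/5: true.
(c) requires |A ∩ B| / |A| ≥ 3/5: false.

(b)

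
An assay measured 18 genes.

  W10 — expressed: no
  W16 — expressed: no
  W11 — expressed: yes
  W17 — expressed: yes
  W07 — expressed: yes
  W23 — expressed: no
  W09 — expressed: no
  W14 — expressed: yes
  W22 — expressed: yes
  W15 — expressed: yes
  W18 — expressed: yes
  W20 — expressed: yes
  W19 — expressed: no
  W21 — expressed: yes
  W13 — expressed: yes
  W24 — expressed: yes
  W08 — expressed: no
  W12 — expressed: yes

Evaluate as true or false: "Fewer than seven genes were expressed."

False

Truth condition: |A ∩ B| < 7.
|A| = 18, |A ∩ B| = 12, |A ∖ B| = 6.
|A ∩ B| = 12, so the statement is false.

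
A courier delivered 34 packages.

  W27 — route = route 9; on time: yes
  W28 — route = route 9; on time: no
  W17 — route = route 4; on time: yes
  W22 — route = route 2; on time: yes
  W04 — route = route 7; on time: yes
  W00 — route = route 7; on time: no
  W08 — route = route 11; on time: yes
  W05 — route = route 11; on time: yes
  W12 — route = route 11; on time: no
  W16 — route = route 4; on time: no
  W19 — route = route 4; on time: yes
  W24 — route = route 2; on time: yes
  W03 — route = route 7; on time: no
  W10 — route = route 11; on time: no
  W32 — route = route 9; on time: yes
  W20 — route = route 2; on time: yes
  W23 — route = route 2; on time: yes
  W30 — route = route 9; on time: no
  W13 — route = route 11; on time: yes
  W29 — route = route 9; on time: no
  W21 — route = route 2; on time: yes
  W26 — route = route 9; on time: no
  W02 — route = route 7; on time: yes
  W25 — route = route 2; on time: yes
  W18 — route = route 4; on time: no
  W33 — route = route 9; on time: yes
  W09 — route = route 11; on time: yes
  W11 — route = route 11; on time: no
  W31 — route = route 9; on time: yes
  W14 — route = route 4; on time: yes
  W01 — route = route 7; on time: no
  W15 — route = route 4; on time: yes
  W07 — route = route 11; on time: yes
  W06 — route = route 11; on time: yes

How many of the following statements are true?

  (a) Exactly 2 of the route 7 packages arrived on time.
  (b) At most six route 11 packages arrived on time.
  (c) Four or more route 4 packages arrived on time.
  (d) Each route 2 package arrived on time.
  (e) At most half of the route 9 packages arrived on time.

(a) route 7: |A| = 5, |A ∩ B| = 2; needs |A ∩ B| = 2 — true.
(b) route 11: |A| = 9, |A ∩ B| = 6; needs |A ∩ B| ≤ 6 — true.
(c) route 4: |A| = 6, |A ∩ B| = 4; needs |A ∩ B| ≥ 4 — true.
(d) route 2: |A| = 6, |A ∩ B| = 6; needs A ⊆ B, i.e. every element of A is in B (|A ∖ B| = 0) — true.
(e) route 9: |A| = 8, |A ∩ B| = 4; needs |A ∩ B| ≤ |A ∖ B| — true.

5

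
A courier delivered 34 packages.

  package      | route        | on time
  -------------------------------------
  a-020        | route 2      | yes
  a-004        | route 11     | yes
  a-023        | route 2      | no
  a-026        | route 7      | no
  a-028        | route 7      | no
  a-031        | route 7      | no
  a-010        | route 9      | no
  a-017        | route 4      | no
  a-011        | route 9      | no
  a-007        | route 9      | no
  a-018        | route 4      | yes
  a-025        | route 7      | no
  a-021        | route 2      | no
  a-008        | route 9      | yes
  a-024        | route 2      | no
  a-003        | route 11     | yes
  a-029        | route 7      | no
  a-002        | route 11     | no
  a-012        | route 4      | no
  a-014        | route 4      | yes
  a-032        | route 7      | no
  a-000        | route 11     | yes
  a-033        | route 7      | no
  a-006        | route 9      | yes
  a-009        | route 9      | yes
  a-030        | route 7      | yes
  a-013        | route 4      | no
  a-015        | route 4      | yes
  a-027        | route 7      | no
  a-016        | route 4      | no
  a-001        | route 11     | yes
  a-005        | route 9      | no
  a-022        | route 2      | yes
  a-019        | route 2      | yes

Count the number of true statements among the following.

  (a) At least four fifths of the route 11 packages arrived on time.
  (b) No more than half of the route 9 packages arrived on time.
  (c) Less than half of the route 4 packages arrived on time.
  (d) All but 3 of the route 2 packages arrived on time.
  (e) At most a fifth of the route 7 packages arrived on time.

(a) route 11: |A| = 5, |A ∩ B| = 4; needs |A ∩ B| / |A| ≥ 4/5 — true.
(b) route 9: |A| = 7, |A ∩ B| = 3; needs |A ∩ B| ≤ |A ∖ B| — true.
(c) route 4: |A| = 7, |A ∩ B| = 3; needs |A ∩ B| < |A ∖ B| — true.
(d) route 2: |A| = 6, |A ∩ B| = 3; needs |A ∖ B| = 3 — true.
(e) route 7: |A| = 9, |A ∩ B| = 1; needs |A ∩ B| / |A| ≤ 1/5 — true.

5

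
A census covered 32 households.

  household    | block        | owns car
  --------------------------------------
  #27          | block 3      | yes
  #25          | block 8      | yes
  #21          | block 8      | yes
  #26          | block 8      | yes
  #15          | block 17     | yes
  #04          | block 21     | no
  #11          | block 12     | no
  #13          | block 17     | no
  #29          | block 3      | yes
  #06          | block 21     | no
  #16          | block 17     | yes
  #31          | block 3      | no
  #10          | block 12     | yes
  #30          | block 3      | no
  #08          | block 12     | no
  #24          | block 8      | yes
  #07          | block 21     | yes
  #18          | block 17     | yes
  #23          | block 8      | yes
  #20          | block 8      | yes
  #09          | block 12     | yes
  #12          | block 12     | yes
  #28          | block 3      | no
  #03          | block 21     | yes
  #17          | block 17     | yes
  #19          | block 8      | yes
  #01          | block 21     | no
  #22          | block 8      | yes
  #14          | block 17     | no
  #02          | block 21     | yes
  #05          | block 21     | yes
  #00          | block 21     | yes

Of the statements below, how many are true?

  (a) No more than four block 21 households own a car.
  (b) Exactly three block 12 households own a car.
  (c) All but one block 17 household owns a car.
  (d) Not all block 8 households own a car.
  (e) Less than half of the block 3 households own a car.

(a) block 21: |A| = 8, |A ∩ B| = 5; needs |A ∩ B| ≤ 4 — false.
(b) block 12: |A| = 5, |A ∩ B| = 3; needs |A ∩ B| = 3 — true.
(c) block 17: |A| = 6, |A ∩ B| = 4; needs |A ∖ B| = 1 — false.
(d) block 8: |A| = 8, |A ∩ B| = 8; needs A ⊄ B (|A ∖ B| ≥ 1) — false.
(e) block 3: |A| = 5, |A ∩ B| = 2; needs |A ∩ B| < |A ∖ B| — true.

2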